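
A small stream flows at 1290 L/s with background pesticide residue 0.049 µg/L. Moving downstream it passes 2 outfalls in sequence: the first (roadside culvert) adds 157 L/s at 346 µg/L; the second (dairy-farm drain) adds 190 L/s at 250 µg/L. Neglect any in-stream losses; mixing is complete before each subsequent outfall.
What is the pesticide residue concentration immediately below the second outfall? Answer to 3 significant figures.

After outfall 1: Q = 1290 + 157.0 = 1447 L/s; C = (1290·0.04900 + 157.0·346.0)/1447 = 37.58 µg/L.
After outfall 2: Q = 1447 + 190.0 = 1637 L/s; C = (1447·37.58 + 190.0·250.0)/1637 = 62.24 µg/L.

62.2 µg/L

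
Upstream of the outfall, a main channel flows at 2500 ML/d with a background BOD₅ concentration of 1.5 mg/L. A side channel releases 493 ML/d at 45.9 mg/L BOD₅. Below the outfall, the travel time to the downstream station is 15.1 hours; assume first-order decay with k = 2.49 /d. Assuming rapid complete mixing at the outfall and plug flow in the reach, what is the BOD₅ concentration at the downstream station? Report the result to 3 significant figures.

1.84 mg/L

Mass balance: C = (2500·1.500 + 493.0·45.90) / 2993 = 26380/2993 = 8.813 mg/L.
First-order decay: C = 8.813·exp(−k·t) = 8.813·0.2087 = 1.840 mg/L.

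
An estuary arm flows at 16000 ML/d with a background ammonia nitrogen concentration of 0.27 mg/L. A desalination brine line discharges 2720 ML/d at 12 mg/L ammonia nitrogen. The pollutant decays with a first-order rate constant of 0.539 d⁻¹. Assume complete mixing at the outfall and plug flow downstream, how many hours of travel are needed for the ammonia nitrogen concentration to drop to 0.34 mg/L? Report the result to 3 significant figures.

78.3 h

After mixing, C = (16000·0.2700 + 2720·12.00) / 18720 = 36960/18720 = 1.974 mg/L.
1.974·exp(−k·t) = 0.34 → t = ln(1.974/0.34)/k = 282000 s = 78.33 h.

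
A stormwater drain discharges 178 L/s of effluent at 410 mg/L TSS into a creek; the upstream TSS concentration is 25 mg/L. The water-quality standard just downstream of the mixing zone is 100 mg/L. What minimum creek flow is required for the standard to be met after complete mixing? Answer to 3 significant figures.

Set C_mix = 100: (Q·25.00 + 178.0·410.0) / (Q + 178.0) = 100
→ Q = 178.0·(410.0 − 100)/(100 − 25.00) = 735.7 L/s.

736 L/s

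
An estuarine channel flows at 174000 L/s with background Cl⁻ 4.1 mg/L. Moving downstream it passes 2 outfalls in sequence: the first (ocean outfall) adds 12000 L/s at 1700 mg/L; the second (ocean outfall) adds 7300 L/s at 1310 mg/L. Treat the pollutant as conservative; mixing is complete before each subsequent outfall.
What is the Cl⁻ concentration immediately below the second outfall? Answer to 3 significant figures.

Outfall 1: combined Q = 186000 L/s; C = (174000·4.100 + 12000·1700)/186000 = 113.5 mg/L.
Outfall 2: combined Q = 193300 L/s; C = (186000·113.5 + 7300·1310)/193300 = 158.7 mg/L.

159 mg/L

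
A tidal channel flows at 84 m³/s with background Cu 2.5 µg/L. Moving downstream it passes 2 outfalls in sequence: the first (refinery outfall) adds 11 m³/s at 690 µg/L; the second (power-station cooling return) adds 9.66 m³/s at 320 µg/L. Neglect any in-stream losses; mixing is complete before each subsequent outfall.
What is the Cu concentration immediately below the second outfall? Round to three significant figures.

104 µg/L

Outfall 1: combined Q = 95.00 m³/s; C = (84.00·2.500 + 11.00·690.0)/95.00 = 82.11 µg/L.
Outfall 2: combined Q = 104.7 m³/s; C = (95.00·82.11 + 9.660·320.0)/104.7 = 104.1 µg/L.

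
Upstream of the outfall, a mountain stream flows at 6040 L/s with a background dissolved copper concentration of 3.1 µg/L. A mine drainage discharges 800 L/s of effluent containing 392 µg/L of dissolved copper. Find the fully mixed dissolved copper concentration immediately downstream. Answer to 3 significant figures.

48.6 µg/L

Mass balance: C = (6040·3.100 + 800.0·392.0) / 6840 = 332300/6840 = 48.59 µg/L.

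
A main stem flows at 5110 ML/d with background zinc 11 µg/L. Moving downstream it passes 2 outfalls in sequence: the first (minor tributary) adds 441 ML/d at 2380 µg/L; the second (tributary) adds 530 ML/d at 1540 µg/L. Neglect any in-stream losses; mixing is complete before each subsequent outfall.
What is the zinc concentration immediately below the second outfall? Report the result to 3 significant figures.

316 µg/L

Below outfall 1: Q → 5551 ML/d, C = (5110·11.00 + 441.0·2380)/5551 = 199.2 µg/L.
Below outfall 2: Q → 6081 ML/d, C = (5551·199.2 + 530.0·1540)/6081 = 316.1 µg/L.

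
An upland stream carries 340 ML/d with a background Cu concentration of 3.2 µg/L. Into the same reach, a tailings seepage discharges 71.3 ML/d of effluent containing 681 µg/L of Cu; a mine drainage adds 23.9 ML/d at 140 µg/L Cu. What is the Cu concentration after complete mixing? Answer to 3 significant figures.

Conservation of mass: C = (340.0·3.200 + 71.30·681.0 + 23.90·140.0) / 435.2 = 52990/435.2 = 121.8 µg/L.

122 µg/L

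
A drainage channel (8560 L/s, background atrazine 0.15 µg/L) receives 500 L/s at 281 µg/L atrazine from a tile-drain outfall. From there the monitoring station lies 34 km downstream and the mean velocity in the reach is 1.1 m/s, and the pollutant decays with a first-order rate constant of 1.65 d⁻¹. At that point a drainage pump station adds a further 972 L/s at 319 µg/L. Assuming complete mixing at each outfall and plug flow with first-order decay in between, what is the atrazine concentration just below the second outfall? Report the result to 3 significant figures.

38.7 µg/L

Mixed concentration C = ΣQC/ΣQ = (8560·0.1500 + 500.0·281.0) / 9060 = 141800/9060 = 15.65 µg/L; combined flow 9060 L/s.
Travel time t = 34·1000 / 1.1 = 30910 s = 8.586 h.
After decay, C = 15.65 × e^(−kt) = 15.65 × 0.5542 = 8.673 µg/L.
At the second outfall, C = (9060·8.673 + 972.0·319.0) / (9060 + 972.0) = 38.74 µg/L.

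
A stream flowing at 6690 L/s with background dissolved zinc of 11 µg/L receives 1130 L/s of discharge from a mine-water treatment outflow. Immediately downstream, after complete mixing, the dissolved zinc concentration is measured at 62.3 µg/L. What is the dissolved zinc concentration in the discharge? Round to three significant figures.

366 µg/L

Mass balance: 6690·11.00 + 1130·Cₑ = 7820·62.30
→ Cₑ = (7820·62.30 − 6690·11.00) / 1130 = 366.0 µg/L.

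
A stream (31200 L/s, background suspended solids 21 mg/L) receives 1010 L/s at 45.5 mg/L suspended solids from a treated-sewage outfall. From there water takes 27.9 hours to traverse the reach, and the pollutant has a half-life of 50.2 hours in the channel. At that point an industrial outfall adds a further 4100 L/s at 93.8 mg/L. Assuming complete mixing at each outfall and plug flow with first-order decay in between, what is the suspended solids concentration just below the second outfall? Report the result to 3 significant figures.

Mass balance: C = (31200·21.00 + 1010·45.50) / 32210 = 701200/32210 = 21.77 mg/L; combined flow 32210 L/s.
Half-life 50.2 h → k = ln 2 / 50.2 = 0.01381 h⁻¹ = 0.3314 d⁻¹.
After decay, C = 21.77 × e^(−kt) = 21.77 × 0.6803 = 14.81 mg/L.
Second outfall: C = (32210·14.81 + 4100·93.80)/36310 = 23.73 mg/L.

23.7 mg/L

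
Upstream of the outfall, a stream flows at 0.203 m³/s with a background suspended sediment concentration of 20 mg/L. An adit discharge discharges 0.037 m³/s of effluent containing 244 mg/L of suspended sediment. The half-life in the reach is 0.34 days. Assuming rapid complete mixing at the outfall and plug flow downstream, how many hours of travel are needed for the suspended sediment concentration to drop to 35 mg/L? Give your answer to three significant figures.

5.22 h

Mixed concentration C = ΣQC/ΣQ = (0.2030·20.00 + 0.03700·244.0) / 0.2400 = 13.09/0.2400 = 54.53 mg/L.
Half-life 0.34 d → k = ln 2 / 0.34 = 2.039 d⁻¹.
54.53·exp(−k·t) = 35 → t = ln(54.53/35)/k = 18790 s = 5.221 h.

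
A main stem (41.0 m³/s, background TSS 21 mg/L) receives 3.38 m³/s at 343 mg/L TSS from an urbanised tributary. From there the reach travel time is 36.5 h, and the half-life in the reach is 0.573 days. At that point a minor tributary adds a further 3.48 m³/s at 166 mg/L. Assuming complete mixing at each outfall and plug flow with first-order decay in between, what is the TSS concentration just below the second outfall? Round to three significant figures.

Flow-weighted average: C = (41.00·21.00 + 3.380·343.0) / 44.38 = 2020/44.38 = 45.52 mg/L; combined flow 44.38 m³/s.
Half-life 0.573 d → k = ln 2 / 0.573 = 1.210 d⁻¹.
After decay, C = 45.52 × e^(−kt) = 45.52 × 0.1589 = 7.232 mg/L.
At the second outfall, C = (44.38·7.232 + 3.480·166.0) / (44.38 + 3.480) = 18.78 mg/L.

18.8 mg/L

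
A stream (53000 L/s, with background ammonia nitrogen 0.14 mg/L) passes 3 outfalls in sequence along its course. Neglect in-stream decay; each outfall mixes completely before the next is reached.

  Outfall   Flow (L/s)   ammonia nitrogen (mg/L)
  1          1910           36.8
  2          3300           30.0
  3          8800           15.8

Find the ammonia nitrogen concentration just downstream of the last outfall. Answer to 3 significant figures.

Below outfall 1: Q → 54910 L/s, C = (53000·0.1400 + 1910·36.80)/54910 = 1.415 mg/L.
Below outfall 2: Q → 58210 L/s, C = (54910·1.415 + 3300·30.00)/58210 = 3.036 mg/L.
Below outfall 3: Q → 67010 L/s, C = (58210·3.036 + 8800·15.80)/67010 = 4.712 mg/L.

4.71 mg/L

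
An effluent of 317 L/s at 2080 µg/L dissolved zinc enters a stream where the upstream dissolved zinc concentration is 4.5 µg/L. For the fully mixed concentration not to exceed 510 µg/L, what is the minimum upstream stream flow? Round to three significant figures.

Set C_mix = 510: (Q·4.500 + 317.0·2080) / (Q + 317.0) = 510
→ Q = 317.0·(2080 − 510)/(510 − 4.500) = 984.5 L/s.

985 L/s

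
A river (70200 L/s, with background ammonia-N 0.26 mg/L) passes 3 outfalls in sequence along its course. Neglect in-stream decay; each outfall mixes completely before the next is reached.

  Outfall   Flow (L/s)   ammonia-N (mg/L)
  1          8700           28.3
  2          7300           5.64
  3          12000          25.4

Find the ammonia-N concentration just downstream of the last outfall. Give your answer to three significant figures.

6.22 mg/L

Outfall 1: combined Q = 78900 L/s; C = (70200·0.2600 + 8700·28.30)/78900 = 3.352 mg/L.
Outfall 2: combined Q = 86200 L/s; C = (78900·3.352 + 7300·5.640)/86200 = 3.546 mg/L.
Outfall 3: combined Q = 98200 L/s; C = (86200·3.546 + 12000·25.40)/98200 = 6.216 mg/L.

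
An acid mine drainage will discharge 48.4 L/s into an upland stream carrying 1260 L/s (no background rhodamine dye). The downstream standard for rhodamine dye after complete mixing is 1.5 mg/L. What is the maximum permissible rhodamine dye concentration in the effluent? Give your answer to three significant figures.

40.5 mg/L

At the limit, (Qr·Cr + Qe·Cₑ)/(Qr + Qe) = 1.5:
Cₑ = (1308·1.5 − 1260·0) / 48.40 = 40.55 mg/L.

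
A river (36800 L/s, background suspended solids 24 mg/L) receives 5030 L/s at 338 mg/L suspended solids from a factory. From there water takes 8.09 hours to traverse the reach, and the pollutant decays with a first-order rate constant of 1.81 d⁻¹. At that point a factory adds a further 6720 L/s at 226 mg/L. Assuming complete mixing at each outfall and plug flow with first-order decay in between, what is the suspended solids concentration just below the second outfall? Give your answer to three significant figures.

Conservation of mass: C = (36800·24.00 + 5030·338.0) / 41830 = 2583000/41830 = 61.76 mg/L; combined flow 41830 L/s.
Applying C = C₀e^(−kt): 61.76 × 0.5433 = 33.55 mg/L.
At the second outfall, C = (41830·33.55 + 6720·226.0) / (41830 + 6720) = 60.19 mg/L.

60.2 mg/L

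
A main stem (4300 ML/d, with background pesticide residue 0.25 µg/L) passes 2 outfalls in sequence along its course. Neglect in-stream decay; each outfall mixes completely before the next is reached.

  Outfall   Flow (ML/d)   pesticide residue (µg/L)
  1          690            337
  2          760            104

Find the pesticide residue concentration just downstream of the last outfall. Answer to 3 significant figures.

Outfall 1: combined Q = 4990 ML/d; C = (4300·0.2500 + 690.0·337.0)/4990 = 46.81 µg/L.
Outfall 2: combined Q = 5750 ML/d; C = (4990·46.81 + 760.0·104.0)/5750 = 54.37 µg/L.

54.4 µg/L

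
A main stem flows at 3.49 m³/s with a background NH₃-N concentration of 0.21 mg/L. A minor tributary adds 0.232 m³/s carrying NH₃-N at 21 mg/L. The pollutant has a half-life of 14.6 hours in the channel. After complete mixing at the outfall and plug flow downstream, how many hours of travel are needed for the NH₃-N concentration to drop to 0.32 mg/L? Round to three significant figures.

Mixed concentration C = ΣQC/ΣQ = (3.490·0.2100 + 0.2320·21.00) / 3.722 = 5.605/3.722 = 1.506 mg/L.
Half-life 14.6 h → k = ln 2 / 14.6 = 0.04748 h⁻¹ = 1.139 d⁻¹.
1.506·exp(−k·t) = 0.32 → t = ln(1.506/0.32)/k = 117400 s = 32.62 h.

32.6 h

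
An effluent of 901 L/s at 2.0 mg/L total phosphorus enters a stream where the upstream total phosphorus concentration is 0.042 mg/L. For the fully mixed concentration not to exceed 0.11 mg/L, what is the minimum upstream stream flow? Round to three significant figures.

25000 L/s

Set C_mix = 0.11: (Q·0.04200 + 901.0·2.000) / (Q + 901.0) = 0.11
→ Q = 901.0·(2.000 − 0.11)/(0.11 − 0.04200) = 25040 L/s.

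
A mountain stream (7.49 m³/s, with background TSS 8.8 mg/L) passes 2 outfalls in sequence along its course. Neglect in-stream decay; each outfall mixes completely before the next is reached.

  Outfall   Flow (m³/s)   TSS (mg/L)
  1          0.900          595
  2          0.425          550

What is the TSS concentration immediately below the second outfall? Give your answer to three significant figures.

Outfall 1: combined Q = 8.390 m³/s; C = (7.490·8.800 + 0.9000·595.0)/8.390 = 71.68 mg/L.
Outfall 2: combined Q = 8.815 m³/s; C = (8.390·71.68 + 0.4250·550.0)/8.815 = 94.74 mg/L.

94.7 mg/L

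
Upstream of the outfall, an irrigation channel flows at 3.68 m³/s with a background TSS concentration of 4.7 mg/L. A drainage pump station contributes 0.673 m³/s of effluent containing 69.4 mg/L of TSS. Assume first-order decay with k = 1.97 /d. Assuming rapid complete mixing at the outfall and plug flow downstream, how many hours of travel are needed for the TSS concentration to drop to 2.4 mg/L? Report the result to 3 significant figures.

After mixing, C = (3.680·4.700 + 0.6730·69.40) / 4.353 = 64.00/4.353 = 14.70 mg/L.
14.70·exp(−k·t) = 2.4 → t = ln(14.70/2.4)/k = 79500 s = 22.08 h.

22.1 h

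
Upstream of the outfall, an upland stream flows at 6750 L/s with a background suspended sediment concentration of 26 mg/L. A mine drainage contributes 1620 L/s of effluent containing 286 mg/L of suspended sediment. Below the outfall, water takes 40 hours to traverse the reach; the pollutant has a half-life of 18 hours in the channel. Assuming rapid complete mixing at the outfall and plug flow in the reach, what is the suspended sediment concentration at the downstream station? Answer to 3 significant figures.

16.4 mg/L

Mixed concentration C = ΣQC/ΣQ = (6750·26.00 + 1620·286.0) / 8370 = 638800/8370 = 76.32 mg/L.
Half-life 18 h → k = ln 2 / 18 = 0.03851 h⁻¹ = 0.9242 d⁻¹.
Decay over the reach: 76.32·exp(−kt) = 76.32·0.2143 = 16.36 mg/L.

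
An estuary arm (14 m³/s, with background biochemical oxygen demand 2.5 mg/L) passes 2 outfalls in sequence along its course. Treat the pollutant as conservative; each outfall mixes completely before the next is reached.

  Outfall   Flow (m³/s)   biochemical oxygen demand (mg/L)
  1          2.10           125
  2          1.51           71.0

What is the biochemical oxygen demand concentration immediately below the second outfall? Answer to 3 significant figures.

23.0 mg/L

After outfall 1: Q = 14.00 + 2.100 = 16.10 m³/s; C = (14.00·2.500 + 2.100·125.0)/16.10 = 18.48 mg/L.
After outfall 2: Q = 16.10 + 1.510 = 17.61 m³/s; C = (16.10·18.48 + 1.510·71.00)/17.61 = 22.98 mg/L.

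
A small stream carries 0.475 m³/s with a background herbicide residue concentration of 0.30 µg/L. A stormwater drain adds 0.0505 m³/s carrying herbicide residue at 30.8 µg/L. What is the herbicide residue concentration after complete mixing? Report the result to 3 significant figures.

Mass balance: C = (0.4750·0.3000 + 0.05050·30.80) / 0.5255 = 1.698/0.5255 = 3.231 µg/L.

3.23 µg/L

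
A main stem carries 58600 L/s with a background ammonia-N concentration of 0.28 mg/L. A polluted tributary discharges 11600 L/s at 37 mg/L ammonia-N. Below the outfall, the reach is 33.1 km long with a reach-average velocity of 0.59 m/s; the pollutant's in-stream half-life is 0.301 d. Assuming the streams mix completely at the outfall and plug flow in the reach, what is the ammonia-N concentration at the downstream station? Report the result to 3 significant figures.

1.42 mg/L

Flow-weighted average: C = (58600·0.2800 + 11600·37.00) / 70200 = 445600/70200 = 6.348 mg/L.
Travel time t = 33.1·1000 / 0.59 = 56100 s = 15.58 h.
Half-life 0.301 d → k = ln 2 / 0.301 = 2.303 d⁻¹.
Decay over the reach: 6.348·exp(−kt) = 6.348·0.2242 = 1.423 mg/L.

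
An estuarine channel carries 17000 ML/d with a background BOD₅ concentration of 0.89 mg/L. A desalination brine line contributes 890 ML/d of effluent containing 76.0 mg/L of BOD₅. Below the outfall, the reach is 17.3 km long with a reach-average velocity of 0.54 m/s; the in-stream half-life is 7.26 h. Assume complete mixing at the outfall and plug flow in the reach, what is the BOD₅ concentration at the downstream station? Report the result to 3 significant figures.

1.98 mg/L

Conservation of mass: C = (17000·0.8900 + 890.0·76.00) / 17890 = 82770/17890 = 4.627 mg/L.
Travel time t = 17.3·1000 / 0.54 = 32040 s = 8.899 h.
Half-life 7.26 h → k = ln 2 / 7.26 = 0.09547 h⁻¹ = 2.291 d⁻¹.
Applying C = C₀e^(−kt): 4.627 × 0.4276 = 1.978 mg/L.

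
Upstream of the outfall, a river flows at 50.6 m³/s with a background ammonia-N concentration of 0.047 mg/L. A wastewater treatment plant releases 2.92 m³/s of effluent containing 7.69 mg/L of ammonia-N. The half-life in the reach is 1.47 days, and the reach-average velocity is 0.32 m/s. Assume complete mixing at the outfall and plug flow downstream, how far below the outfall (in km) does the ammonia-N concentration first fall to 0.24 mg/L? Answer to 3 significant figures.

38.7 km

Conservation of mass: C = (50.60·0.04700 + 2.920·7.690) / 53.52 = 24.83/53.52 = 0.4640 mg/L.
Half-life 1.47 d → k = ln 2 / 1.47 = 0.4715 d⁻¹.
Set 0.4640·exp(−k·t) = 0.24 → t = ln(0.4640/0.24)/k = 120800 s = 33.55 h.
Distance = v·t = 0.32·120800 = 38650 m = 38.65 km.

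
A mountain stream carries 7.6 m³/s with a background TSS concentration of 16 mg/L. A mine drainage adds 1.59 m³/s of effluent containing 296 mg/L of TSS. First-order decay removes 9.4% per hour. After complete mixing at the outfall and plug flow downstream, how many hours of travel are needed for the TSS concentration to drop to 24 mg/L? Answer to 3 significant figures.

Mixed concentration C = ΣQC/ΣQ = (7.600·16.00 + 1.590·296.0) / 9.190 = 592.2/9.190 = 64.44 mg/L.
9.4%/h lost → k = −ln(1 − 0.094) = 0.09872 h⁻¹.
64.44·exp(−k·t) = 24 → t = ln(64.44/24)/k = 36020 s = 10.01 h.

10.0 h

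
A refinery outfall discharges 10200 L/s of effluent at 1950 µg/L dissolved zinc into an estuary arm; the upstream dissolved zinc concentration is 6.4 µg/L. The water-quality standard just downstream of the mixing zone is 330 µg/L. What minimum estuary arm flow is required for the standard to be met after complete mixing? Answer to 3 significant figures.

Set C_mix = 330: (Q·6.400 + 10200·1950) / (Q + 10200) = 330
→ Q = 10200·(1950 − 330)/(330 − 6.400) = 51060 L/s.

51100 L/s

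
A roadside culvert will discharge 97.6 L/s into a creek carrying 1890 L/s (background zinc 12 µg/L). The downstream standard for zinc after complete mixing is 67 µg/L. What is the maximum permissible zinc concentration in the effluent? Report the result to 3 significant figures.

1130 µg/L

At the limit, (Qr·Cr + Qe·Cₑ)/(Qr + Qe) = 67:
Cₑ = (1988·67 − 1890·12.00) / 97.60 = 1132 µg/L.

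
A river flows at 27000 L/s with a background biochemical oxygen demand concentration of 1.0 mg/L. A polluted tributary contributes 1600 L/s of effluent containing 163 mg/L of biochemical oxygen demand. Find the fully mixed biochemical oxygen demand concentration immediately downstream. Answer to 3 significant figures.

10.1 mg/L

Mixed concentration C = ΣQC/ΣQ = (27000·1.000 + 1600·163.0) / 28600 = 287800/28600 = 10.06 mg/L.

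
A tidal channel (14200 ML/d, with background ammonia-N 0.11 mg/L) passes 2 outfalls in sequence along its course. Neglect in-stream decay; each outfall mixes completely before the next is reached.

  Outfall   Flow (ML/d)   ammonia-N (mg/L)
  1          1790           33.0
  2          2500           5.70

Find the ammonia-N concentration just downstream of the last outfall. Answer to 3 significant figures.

4.05 mg/L

Below outfall 1: Q → 15990 ML/d, C = (14200·0.1100 + 1790·33.00)/15990 = 3.792 mg/L.
Below outfall 2: Q → 18490 ML/d, C = (15990·3.792 + 2500·5.700)/18490 = 4.050 mg/L.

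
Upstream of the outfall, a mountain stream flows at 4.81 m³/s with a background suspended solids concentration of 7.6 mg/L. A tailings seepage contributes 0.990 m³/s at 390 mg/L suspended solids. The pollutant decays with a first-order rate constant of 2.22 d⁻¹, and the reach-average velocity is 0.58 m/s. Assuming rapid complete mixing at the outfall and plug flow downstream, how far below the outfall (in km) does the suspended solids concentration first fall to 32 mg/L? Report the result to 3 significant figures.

Mass balance: C = (4.810·7.600 + 0.9900·390.0) / 5.800 = 422.7/5.800 = 72.87 mg/L.
Set 72.87·exp(−k·t) = 32 → t = ln(72.87/32)/k = 32030 s = 8.897 h.
Distance = v·t = 0.58·32030 = 18580 m = 18.58 km.

18.6 km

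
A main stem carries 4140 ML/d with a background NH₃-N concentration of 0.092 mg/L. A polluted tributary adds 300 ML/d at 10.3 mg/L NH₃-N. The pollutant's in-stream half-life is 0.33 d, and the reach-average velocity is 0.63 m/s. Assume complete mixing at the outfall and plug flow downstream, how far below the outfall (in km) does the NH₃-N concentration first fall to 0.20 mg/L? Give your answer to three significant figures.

35.3 km

Conservation of mass: C = (4140·0.09200 + 300.0·10.30) / 4440 = 3471/4440 = 0.7817 mg/L.
Half-life 0.33 d → k = ln 2 / 0.33 = 2.100 d⁻¹.
Set 0.7817·exp(−k·t) = 0.20 → t = ln(0.7817/0.20)/k = 56070 s = 15.58 h.
Distance = v·t = 0.63·56070 = 35330 m = 35.33 km.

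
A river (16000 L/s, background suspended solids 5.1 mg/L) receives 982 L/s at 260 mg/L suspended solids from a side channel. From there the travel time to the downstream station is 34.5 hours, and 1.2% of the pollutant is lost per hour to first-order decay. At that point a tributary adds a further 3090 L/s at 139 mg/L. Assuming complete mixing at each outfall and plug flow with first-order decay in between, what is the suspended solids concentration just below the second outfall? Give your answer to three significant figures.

32.5 mg/L

Flow-weighted average: C = (16000·5.100 + 982.0·260.0) / 16980 = 336900/16980 = 19.84 mg/L; combined flow 16980 L/s.
1.2%/h lost → k = −ln(1 − 0.012) = 0.01207 h⁻¹.
Applying C = C₀e^(−kt): 19.84 × 0.6593 = 13.08 mg/L.
At the second outfall, C = (16980·13.08 + 3090·139.0) / (16980 + 3090) = 32.47 mg/L.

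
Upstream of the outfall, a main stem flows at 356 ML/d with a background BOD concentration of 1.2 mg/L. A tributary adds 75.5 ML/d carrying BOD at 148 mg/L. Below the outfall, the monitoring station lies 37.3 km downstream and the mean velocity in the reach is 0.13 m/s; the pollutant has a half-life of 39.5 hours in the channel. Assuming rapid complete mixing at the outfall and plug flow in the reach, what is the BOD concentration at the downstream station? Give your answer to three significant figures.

Conservation of mass: C = (356.0·1.200 + 75.50·148.0) / 431.5 = 11600/431.5 = 26.89 mg/L.
Travel time t = 37.3·1000 / 0.13 = 286900 s = 79.70 h.
Half-life 39.5 h → k = ln 2 / 39.5 = 0.01755 h⁻¹ = 0.4212 d⁻¹.
Applying C = C₀e^(−kt): 26.89 × 0.2469 = 6.639 mg/L.

6.64 mg/L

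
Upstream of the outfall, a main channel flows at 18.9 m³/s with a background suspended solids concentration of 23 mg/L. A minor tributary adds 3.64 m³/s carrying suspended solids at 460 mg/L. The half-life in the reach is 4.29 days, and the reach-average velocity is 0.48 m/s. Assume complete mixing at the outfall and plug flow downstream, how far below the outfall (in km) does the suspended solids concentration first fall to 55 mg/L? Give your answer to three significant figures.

Mixed concentration C = ΣQC/ΣQ = (18.90·23.00 + 3.640·460.0) / 22.54 = 2109/22.54 = 93.57 mg/L.
Half-life 4.29 d → k = ln 2 / 4.29 = 0.1616 d⁻¹.
Set 93.57·exp(−k·t) = 55 → t = ln(93.57/55)/k = 284200 s = 78.93 h.
Distance = v·t = 0.48·284200 = 136400 m = 136.4 km.

136 km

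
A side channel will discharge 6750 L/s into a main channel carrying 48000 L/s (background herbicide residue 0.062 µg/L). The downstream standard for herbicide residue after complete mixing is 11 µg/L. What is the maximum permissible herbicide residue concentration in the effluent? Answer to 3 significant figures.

88.8 µg/L

At the limit, (Qr·Cr + Qe·Cₑ)/(Qr + Qe) = 11:
Cₑ = (54750·11 − 48000·0.06200) / 6750 = 88.78 µg/L.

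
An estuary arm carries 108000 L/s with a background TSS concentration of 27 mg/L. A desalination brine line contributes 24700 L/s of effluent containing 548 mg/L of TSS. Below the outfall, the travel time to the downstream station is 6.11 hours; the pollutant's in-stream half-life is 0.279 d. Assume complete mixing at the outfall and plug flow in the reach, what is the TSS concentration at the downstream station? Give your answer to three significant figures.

Mixed concentration C = ΣQC/ΣQ = (108000·27.00 + 24700·548.0) / 132700 = 16450000/132700 = 124.0 mg/L.
Half-life 0.279 d → k = ln 2 / 0.279 = 2.484 d⁻¹.
After decay, C = 124.0 × e^(−kt) = 124.0 × 0.5313 = 65.86 mg/L.

65.9 mg/L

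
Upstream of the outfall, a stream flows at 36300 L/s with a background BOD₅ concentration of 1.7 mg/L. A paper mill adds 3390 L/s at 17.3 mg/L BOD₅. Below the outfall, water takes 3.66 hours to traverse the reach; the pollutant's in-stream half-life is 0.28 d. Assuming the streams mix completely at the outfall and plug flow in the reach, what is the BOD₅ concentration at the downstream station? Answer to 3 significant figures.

Mixed concentration C = ΣQC/ΣQ = (36300·1.700 + 3390·17.30) / 39690 = 120400/39690 = 3.032 mg/L.
Half-life 0.28 d → k = ln 2 / 0.28 = 2.476 d⁻¹.
After decay, C = 3.032 × e^(−kt) = 3.032 × 0.6856 = 2.079 mg/L.

2.08 mg/L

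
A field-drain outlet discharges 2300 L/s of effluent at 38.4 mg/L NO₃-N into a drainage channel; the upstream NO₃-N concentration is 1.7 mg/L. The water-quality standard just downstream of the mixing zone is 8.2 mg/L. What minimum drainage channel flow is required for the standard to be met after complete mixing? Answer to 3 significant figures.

Set C_mix = 8.2: (Q·1.700 + 2300·38.40) / (Q + 2300) = 8.2
→ Q = 2300·(38.40 − 8.2)/(8.2 − 1.700) = 10690 L/s.

10700 L/s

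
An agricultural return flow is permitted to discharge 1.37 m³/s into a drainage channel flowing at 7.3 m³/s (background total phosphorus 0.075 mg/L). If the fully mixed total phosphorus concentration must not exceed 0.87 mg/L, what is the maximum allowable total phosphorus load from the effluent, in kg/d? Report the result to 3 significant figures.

604 kg/d

Mass balance at the limit: 7.300·0.07500 + 1.370·Cₑ = 8.670·0.87 → Cₑ = 5.106 mg/L.
Load = 1.370 m³/s × 5.106 g/m³ × 86 400 s/d = 604.4 kg/d.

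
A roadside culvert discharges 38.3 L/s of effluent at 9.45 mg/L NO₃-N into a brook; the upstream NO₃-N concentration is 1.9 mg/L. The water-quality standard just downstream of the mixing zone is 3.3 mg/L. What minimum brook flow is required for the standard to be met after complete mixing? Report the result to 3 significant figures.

168 L/s

Set C_mix = 3.3: (Q·1.900 + 38.30·9.450) / (Q + 38.30) = 3.3
→ Q = 38.30·(9.450 − 3.3)/(3.3 − 1.900) = 168.2 L/s.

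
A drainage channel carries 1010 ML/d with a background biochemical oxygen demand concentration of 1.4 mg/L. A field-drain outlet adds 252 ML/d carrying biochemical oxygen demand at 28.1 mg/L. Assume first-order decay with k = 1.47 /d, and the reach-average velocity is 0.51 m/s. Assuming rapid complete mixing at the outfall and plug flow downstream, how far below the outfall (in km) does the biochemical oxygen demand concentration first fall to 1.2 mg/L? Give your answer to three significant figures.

51.7 km

Flow-weighted average: C = (1010·1.400 + 252.0·28.10) / 1262 = 8495/1262 = 6.732 mg/L.
Set 6.732·exp(−k·t) = 1.2 → t = ln(6.732/1.2)/k = 101400 s = 28.15 h.
Distance = v·t = 0.51·101400 = 51690 m = 51.69 km.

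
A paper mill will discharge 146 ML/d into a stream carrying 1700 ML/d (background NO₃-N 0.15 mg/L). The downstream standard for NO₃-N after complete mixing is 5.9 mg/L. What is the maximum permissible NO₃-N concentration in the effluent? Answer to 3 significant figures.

72.9 mg/L

At the limit, (Qr·Cr + Qe·Cₑ)/(Qr + Qe) = 5.9:
Cₑ = (1846·5.9 − 1700·0.1500) / 146.0 = 72.85 mg/L.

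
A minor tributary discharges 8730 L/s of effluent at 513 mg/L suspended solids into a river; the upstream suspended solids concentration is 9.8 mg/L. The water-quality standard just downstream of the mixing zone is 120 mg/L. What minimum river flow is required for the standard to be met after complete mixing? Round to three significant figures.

Set C_mix = 120: (Q·9.800 + 8730·513.0) / (Q + 8730) = 120
→ Q = 8730·(513.0 − 120)/(120 − 9.800) = 31130 L/s.

31100 L/s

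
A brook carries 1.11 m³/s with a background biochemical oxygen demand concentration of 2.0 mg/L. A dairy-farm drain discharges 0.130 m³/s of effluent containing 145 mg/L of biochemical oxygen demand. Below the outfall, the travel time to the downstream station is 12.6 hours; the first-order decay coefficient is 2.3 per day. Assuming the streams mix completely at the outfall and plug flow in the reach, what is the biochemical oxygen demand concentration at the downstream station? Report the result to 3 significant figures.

Conservation of mass: C = (1.110·2.000 + 0.1300·145.0) / 1.240 = 21.07/1.240 = 16.99 mg/L.
Decay over the reach: 16.99·exp(−kt) = 16.99·0.2989 = 5.080 mg/L.

5.08 mg/L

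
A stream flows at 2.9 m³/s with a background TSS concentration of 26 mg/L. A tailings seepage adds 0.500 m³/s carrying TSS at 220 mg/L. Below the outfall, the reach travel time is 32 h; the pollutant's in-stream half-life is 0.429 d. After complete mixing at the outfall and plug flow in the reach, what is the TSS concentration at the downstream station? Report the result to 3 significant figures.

6.32 mg/L

After mixing, C = (2.900·26.00 + 0.5000·220.0) / 3.400 = 185.4/3.400 = 54.53 mg/L.
Half-life 0.429 d → k = ln 2 / 0.429 = 1.616 d⁻¹.
Applying C = C₀e^(−kt): 54.53 × 0.1160 = 6.325 mg/L.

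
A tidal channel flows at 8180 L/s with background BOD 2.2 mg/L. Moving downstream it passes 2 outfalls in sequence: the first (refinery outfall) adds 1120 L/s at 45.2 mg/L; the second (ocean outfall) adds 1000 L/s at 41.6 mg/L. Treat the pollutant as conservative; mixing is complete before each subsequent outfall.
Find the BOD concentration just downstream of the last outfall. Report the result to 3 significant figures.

10.7 mg/L

After outfall 1: Q = 8180 + 1120 = 9300 L/s; C = (8180·2.200 + 1120·45.20)/9300 = 7.378 mg/L.
After outfall 2: Q = 9300 + 1000 = 10300 L/s; C = (9300·7.378 + 1000·41.60)/10300 = 10.70 mg/L.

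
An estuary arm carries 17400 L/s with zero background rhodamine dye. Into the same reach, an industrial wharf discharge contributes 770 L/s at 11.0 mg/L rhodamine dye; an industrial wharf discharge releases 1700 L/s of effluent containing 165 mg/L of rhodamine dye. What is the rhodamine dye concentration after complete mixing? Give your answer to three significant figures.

After mixing, C = (17400·0 + 770.0·11.00 + 1700·165.0) / 19870 = 289000/19870 = 14.54 mg/L.

14.5 mg/L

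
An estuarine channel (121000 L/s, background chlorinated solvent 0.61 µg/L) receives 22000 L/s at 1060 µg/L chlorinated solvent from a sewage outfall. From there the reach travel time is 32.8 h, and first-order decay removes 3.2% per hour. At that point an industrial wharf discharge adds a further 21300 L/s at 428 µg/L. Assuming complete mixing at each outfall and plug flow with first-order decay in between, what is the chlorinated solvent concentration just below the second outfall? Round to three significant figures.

Flow-weighted average: C = (121000·0.6100 + 22000·1060) / 143000 = 23390000/143000 = 163.6 µg/L; combined flow 143000 L/s.
3.2%/h lost → k = −ln(1 − 0.032) = 0.03252 h⁻¹.
Applying C = C₀e^(−kt): 163.6 × 0.3441 = 56.30 µg/L.
At the second outfall, C = (143000·56.30 + 21300·428.0) / (143000 + 21300) = 104.5 µg/L.

104 µg/L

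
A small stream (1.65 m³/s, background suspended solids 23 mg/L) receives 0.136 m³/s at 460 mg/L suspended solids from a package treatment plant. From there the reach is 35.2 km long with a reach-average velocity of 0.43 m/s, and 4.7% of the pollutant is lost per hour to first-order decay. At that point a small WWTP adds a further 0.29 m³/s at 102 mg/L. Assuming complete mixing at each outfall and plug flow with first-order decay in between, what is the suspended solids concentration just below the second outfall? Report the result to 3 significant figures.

30.5 mg/L

Mass balance: C = (1.650·23.00 + 0.1360·460.0) / 1.786 = 100.5/1.786 = 56.28 mg/L; combined flow 1.786 m³/s.
Travel time t = 35.2·1000 / 0.43 = 81860 s = 22.74 h.
4.7%/h lost → k = −ln(1 − 0.047) = 0.04814 h⁻¹.
Applying C = C₀e^(−kt): 56.28 × 0.3347 = 18.83 mg/L.
Second outfall: C = (1.786·18.83 + 0.2900·102.0)/2.076 = 30.45 mg/L.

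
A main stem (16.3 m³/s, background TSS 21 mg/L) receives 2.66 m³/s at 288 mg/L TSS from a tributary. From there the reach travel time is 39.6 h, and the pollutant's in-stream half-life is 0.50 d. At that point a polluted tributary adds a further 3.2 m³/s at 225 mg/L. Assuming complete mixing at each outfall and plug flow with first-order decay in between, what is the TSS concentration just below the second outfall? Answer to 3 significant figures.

Flow-weighted average: C = (16.30·21.00 + 2.660·288.0) / 18.96 = 1108/18.96 = 58.46 mg/L; combined flow 18.96 m³/s.
Half-life 0.50 d → k = ln 2 / 0.50 = 1.386 d⁻¹.
First-order decay: C = 58.46·exp(−k·t) = 58.46·0.1015 = 5.935 mg/L.
At the second outfall, C = (18.96·5.935 + 3.200·225.0) / (18.96 + 3.200) = 37.57 mg/L.

37.6 mg/L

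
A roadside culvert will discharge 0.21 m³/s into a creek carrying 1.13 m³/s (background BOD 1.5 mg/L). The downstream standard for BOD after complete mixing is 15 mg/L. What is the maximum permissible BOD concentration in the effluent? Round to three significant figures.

At the limit, (Qr·Cr + Qe·Cₑ)/(Qr + Qe) = 15:
Cₑ = (1.340·15 − 1.130·1.500) / 0.2100 = 87.64 mg/L.

87.6 mg/L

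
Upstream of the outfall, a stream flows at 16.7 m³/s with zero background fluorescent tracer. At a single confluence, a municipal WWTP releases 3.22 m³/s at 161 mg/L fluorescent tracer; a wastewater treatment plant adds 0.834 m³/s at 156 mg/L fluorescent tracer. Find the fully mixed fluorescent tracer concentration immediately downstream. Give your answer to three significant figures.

31.2 mg/L

Conservation of mass: C = (16.70·0 + 3.220·161.0 + 0.8340·156.0) / 20.75 = 648.5/20.75 = 31.25 mg/L.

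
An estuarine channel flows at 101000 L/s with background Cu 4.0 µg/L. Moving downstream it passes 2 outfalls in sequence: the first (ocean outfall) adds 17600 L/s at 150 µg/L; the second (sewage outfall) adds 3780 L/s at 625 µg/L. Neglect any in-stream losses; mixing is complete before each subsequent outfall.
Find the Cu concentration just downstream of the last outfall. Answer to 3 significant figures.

Outfall 1: combined Q = 118600 L/s; C = (101000·4.000 + 17600·150.0)/118600 = 25.67 µg/L.
Outfall 2: combined Q = 122400 L/s; C = (118600·25.67 + 3780·625.0)/122400 = 44.18 µg/L.

44.2 µg/L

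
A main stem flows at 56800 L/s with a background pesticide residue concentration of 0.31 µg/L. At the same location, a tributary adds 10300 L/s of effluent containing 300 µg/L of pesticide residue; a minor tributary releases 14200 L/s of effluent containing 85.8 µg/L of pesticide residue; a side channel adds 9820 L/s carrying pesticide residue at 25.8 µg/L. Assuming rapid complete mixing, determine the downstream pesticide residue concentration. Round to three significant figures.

50.3 µg/L

After mixing, C = (56800·0.3100 + 10300·300.0 + 14200·85.80 + 9820·25.80) / 91120 = 4579000/91120 = 50.26 µg/L.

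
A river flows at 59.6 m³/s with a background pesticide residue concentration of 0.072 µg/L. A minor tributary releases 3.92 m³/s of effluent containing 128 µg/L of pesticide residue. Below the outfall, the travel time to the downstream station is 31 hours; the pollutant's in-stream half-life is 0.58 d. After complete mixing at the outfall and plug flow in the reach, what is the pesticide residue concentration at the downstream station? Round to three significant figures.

Mixed concentration C = ΣQC/ΣQ = (59.60·0.07200 + 3.920·128.0) / 63.52 = 506.1/63.52 = 7.967 µg/L.
Half-life 0.58 d → k = ln 2 / 0.58 = 1.195 d⁻¹.
First-order decay: C = 7.967·exp(−k·t) = 7.967·0.2136 = 1.702 µg/L.

1.70 µg/L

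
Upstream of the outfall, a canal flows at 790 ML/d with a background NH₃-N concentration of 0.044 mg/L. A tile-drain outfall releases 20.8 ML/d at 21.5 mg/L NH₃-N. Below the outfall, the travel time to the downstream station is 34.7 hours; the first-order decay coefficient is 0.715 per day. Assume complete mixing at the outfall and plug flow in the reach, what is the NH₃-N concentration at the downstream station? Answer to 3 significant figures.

0.211 mg/L

Conservation of mass: C = (790.0·0.04400 + 20.80·21.50) / 810.8 = 482.0/810.8 = 0.5944 mg/L.
After decay, C = 0.5944 × e^(−kt) = 0.5944 × 0.3557 = 0.2114 mg/L.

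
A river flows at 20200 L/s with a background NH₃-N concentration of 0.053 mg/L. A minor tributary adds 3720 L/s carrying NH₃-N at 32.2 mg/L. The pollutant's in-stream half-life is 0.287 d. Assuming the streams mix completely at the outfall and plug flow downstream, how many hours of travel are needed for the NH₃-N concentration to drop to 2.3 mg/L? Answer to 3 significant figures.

7.82 h

Mass balance: C = (20200·0.05300 + 3720·32.20) / 23920 = 120900/23920 = 5.052 mg/L.
Half-life 0.287 d → k = ln 2 / 0.287 = 2.415 d⁻¹.
5.052·exp(−k·t) = 2.3 → t = ln(5.052/2.3)/k = 28150 s = 7.820 h.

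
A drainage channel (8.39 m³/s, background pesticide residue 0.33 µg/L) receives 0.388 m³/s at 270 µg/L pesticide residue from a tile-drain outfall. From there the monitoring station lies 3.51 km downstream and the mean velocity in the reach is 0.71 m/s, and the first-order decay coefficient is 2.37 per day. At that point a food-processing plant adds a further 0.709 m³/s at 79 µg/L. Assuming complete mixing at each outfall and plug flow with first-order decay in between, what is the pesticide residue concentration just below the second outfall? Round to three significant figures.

15.8 µg/L

After mixing, C = (8.390·0.3300 + 0.3880·270.0) / 8.778 = 107.5/8.778 = 12.25 µg/L; combined flow 8.778 m³/s.
Travel time t = 3.51·1000 / 0.71 = 4944 s = 1.373 h.
After decay, C = 12.25 × e^(−kt) = 12.25 × 0.8732 = 10.70 µg/L.
At the second outfall, C = (8.778·10.70 + 0.7090·79.00) / (8.778 + 0.7090) = 15.80 µg/L.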